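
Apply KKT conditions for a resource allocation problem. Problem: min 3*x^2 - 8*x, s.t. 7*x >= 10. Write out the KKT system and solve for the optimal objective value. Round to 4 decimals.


Step 1: Try lambda = 0 (constraint inactive).
x_unc = 8/(2*3) = 1.3333
Check: 7*1.3333 = 9.3331 < 10 -- violated!
Step 2: Constraint must be active: 7*x = 10
x* = 10/7 = 1.4286 (rounded; the exact value 10/7 is used below)
lambda = (2*3*(10/7) - 8)/7 = 0.0816
Step 3: Compute optimal value.
f(x*) = 3*(10/7)^2 - 8*(10/7) = -5.3061


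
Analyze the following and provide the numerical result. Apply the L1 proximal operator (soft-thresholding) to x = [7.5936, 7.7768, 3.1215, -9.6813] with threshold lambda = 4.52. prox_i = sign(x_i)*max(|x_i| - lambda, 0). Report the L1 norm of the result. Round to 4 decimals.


Soft-thresholding with lambda = 4.52:
prox(7.5936) = sign(7.5936)*max(|7.5936| - 4.52, 0) = 3.0736
prox(7.7768) = sign(7.7768)*max(|7.7768| - 4.52, 0) = 3.2568
prox(3.1215) = sign(3.1215)*max(|3.1215| - 4.52, 0) = 0.0
prox(-9.6813) = sign(-9.6813)*max(|-9.6813| - 4.52, 0) = -5.1613
prox(x) = [3.0736, 3.2568, 0.0, -5.1613]
||prox(x)||_1 = 3.0736 + 3.2568 + 0.0 + 5.1613 = 11.4917


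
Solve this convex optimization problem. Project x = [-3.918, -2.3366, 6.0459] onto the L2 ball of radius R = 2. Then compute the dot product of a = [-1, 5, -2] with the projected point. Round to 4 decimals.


Step 1: Compute ||x|| (intermediates to 6 decimals).
||x|| = sqrt((-3.918)^2 + (-2.3366)^2 + 6.0459^2) = 7.573858
Step 2: Project.
Since ||x|| > R, scale = R/||x|| = 2/7.573858 = 0.264066, proj(x) = scale * x
proj(x) = [-1.034611, -0.617017, 1.596517]
Step 3: Dot product.
a^T * proj(x) = -1*(-1.034611) + 5*(-0.617017) - 2*1.596517 = -5.2435


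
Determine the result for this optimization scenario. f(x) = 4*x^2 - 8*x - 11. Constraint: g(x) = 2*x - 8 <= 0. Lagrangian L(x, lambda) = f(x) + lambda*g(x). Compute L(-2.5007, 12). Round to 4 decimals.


Step 1: Evaluate f(x).
f(-2.5007) = 4*(-2.5007)^2 - 8*(-2.5007) - 11 = 34.0196
Step 2: Evaluate g(x).
g(-2.5007) = 2*-2.5007 - 8 = -13.0014
Step 3: Compute Lagrangian.
L = 34.0196 + 12*-13.0014 = -121.9972


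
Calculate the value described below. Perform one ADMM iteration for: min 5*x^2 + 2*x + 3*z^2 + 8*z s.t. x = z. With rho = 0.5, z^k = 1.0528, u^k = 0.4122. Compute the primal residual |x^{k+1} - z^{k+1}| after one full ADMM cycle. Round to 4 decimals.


ADMM iteration with rho = 0.5, z^k = 1.0528, u^k = 0.4122
Step 1: x-update.
Minimize 5*x^2 + 2*x + (0.5/2)*(x - 1.0528 + 0.4122)^2
FOC: (2*5 + 0.5)*x = -2 + 0.5*(1.0528 - 0.4122)
x^{k+1} = -0.16
Step 2: z-update.
Minimize 3*z^2 + 8*z + (0.5/2)*(-0.16 - z + 0.4122)^2
FOC: (2*3 + 0.5)*z = -8 + 0.5*(-0.16 + 0.4122)
z^{k+1} = -1.2114
Step 3: u-update.
u^{k+1} = 0.4122 - 0.16 + 1.2114 = 1.4636
Step 4: Primal residual = |-0.16 + 1.2114| = 1.0514


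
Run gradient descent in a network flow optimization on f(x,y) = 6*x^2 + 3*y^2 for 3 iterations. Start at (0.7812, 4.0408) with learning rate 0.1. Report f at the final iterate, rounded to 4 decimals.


Gradient descent on f(x,y) = 6*x^2 + 3*y^2.
Starting point: (0.7812, 4.0408), alpha = 0.1
Step 1: grad_x = 2*6*0.7812 = 9.3744, grad_y = 2*3*4.0408 = 24.2448
  x_1 = 0.7812 - 0.1*9.3744 = -0.1562
  y_1 = 4.0408 - 0.1*24.2448 = 1.6163
Step 2: grad_x = 2*6*-0.1562 = -1.8749, grad_y = 2*3*1.6163 = 9.6979
  x_2 = -0.1562 - 0.1*-1.8749 = 0.0312
  y_2 = 1.6163 - 0.1*9.6979 = 0.6465
Step 3: grad_x = 2*6*0.0312 = 0.375, grad_y = 2*3*0.6465 = 3.8792
  x_3 = 0.0312 - 0.1*0.375 = -0.0062
  y_3 = 0.6465 - 0.1*3.8792 = 0.2586
f(-0.0062, 0.2586) = 6*(-0.0062)^2 + 3*0.2586^2 = 0.2009


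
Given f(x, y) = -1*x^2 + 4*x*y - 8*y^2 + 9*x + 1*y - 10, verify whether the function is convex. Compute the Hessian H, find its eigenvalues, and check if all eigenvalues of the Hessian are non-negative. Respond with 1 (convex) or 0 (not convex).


The Hessian of f(x,y) = -1*x^2 + 4*x*y - 8*y^2 + 9*x + 1*y - 10 is:
H = [[-2, 4], [4, -16]]
Trace = -2 - 16 = -18
Determinant = -2*-16 - (4)^2 = 16
Discriminant = (-18)^2 - 4*16 = 260.0
Eigenvalues: lambda_1 = -17.0623, lambda_2 = -0.9377
The function is not convex.

0


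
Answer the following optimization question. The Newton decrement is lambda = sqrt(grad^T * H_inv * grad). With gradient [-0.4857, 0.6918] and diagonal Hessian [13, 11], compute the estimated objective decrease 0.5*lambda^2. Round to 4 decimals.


Step 1: H is diagonal, so H^(-1) * g = [-0.0374, 0.0629].
Step 2: g^T H^(-1) g = sum_i g_i^2 / H_ii
  = (-0.4857)^2/13 + (0.6918)^2/11
  = 0.0181 + 0.0435 = 0.0617
Step 3: Objective decrease = 0.5 * g^T H^(-1) g = 0.0308


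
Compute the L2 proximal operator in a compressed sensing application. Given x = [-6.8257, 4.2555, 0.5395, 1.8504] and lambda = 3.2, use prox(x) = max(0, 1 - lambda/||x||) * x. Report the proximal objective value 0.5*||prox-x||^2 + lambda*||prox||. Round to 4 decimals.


Step 1: Compute ||x||.
||x|| = 8.2713
Step 2: Compute scaling factor.
scale = max(0, 1 - 3.2/8.2713) = 0.6131
Step 3: prox(x) = [-4.185, 2.6091, 0.3308, 1.1345]
||prox(x)|| = 5.0713
Step 4: Proximal objective.
0.5*||prox-x||^2 = 5.12
lambda*||prox|| = 16.2282
Total = 21.3482


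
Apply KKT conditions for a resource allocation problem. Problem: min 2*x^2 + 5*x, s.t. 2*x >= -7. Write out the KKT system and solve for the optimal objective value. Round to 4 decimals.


Step 1: Try lambda = 0 (constraint inactive).
Stationarity: 2*2*x + 5 = 0
x* = -5/(2*2) = -1.25
Check constraint: 2*-1.25 = -2.5 >= -7 -- satisfied.
Step 2: Compute optimal value.
f(x*) = 2*(-1.25)^2 + 5*(-1.25) = -3.125


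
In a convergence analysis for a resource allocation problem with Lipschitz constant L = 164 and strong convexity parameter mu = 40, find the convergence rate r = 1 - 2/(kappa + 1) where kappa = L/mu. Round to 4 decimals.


Step 1: Compute the condition number.
kappa = L/mu = 164/40 = 4.1
Step 2: Compute the convergence rate.
r = 1 - 2/(kappa + 1) = 1 - 2*mu/(L + mu) = (L - mu)/(L + mu) = 124/204 = 0.6078


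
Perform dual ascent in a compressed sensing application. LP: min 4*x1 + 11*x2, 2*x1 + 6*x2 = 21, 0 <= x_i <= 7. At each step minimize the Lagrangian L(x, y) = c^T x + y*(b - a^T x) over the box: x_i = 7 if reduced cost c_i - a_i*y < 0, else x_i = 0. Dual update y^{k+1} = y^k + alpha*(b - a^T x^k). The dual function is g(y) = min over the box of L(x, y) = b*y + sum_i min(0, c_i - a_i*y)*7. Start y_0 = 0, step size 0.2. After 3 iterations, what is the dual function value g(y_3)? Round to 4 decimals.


Dual ascent for LP: min 4*x1 + 11*x2, 2*x1 + 6*x2 = 21, 0 <= x_i <= 7
Step 1: y^k = 0.0, reduced costs: (4.0, 11.0)
  x^k = (0.0, 0.0), subgradient = b - a^T x = 21.0
  y^{k+1} = 0.0 + 0.2*21.0 = 4.2
Step 2: y^k = 4.2, reduced costs: (-4.4, -14.2)
  x^k = (7.0, 7.0), subgradient = b - a^T x = -35.0
  y^{k+1} = 4.2 + 0.2*-35.0 = -2.8
Step 3: y^k = -2.8, reduced costs: (9.6, 27.8)
  x^k = (0.0, 0.0), subgradient = b - a^T x = 21.0
  y^{k+1} = -2.8 + 0.2*21.0 = 1.4
Dual objective at y_3 = 1.4: reduced costs (1.2, 2.6), box minimizer x = (0.0, 0.0)
g(y_3) = b*y + (c1 - a1*y)*x1 + (c2 - a2*y)*x2 = 21*1.4 + 1.2*0.0 + 2.6*0.0 = 29.4 + 0.0 + 0.0 = 29.4


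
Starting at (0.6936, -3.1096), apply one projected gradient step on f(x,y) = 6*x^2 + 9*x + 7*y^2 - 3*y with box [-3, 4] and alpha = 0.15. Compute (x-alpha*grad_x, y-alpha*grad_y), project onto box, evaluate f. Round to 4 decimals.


Step 1: Compute gradient at (0.6936, -3.1096).
grad_x = 2*6*0.6936 + 9 = 17.3232
grad_y = 2*7*-3.1096 - 3 = -46.5344
Step 2: Gradient step.
x_raw = 0.6936 - 0.15*17.3232 = -1.9049
y_raw = -3.1096 - 0.15*-46.5344 = 3.8706
Step 3: Project onto [-3, 4].
x_proj = clip(-1.9049) = -1.9049
y_proj = clip(3.8706) = 3.8706
Step 4: Evaluate f.
f(-1.9049, 3.8706) = 97.8844


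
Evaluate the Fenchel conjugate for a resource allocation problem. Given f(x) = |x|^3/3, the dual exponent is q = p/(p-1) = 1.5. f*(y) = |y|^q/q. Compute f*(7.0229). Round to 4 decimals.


The conjugate exponent q satisfies 1/p + 1/q = 1.
p = 3, so q = 3/(3 - 1) = 1.5
|y|^q = 7.0229^1.5 = 18.6112
f*(7.0229) = 18.6112 / 1.5 = 12.4075


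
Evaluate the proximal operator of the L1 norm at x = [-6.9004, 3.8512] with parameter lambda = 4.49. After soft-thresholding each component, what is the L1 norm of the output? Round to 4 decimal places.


Soft-thresholding with lambda = 4.49:
prox(-6.9004) = sign(-6.9004)*max(|-6.9004| - 4.49, 0) = -2.4104
prox(3.8512) = sign(3.8512)*max(|3.8512| - 4.49, 0) = 0.0
prox(x) = [-2.4104, 0.0]
||prox(x)||_1 = 2.4104 + 0.0 = 2.4104


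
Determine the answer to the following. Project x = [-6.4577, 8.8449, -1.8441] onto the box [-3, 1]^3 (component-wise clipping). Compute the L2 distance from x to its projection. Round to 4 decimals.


Project each component onto [-3, 1].
clip(-6.4577) = -3.0, clip(8.8449) = 1.0, clip(-1.8441) = -1.8441
Projection = [-3.0, 1.0, -1.8441]
Squared diffs: [11.9557, 61.5425, 0.0]
Distance = sqrt(73.4982) = 8.5731


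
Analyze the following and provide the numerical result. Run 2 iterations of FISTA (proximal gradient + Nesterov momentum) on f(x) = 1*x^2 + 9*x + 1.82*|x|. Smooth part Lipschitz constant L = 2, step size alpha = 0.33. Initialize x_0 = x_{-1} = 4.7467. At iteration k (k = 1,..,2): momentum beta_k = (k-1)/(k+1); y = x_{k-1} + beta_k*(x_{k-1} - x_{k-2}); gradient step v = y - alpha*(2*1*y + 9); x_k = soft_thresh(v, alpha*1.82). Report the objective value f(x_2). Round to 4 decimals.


FISTA on f(x) = 1*x^2 + 9*x + 1.82*|x|
L = 2, alpha = 0.33
Iteration 1: beta = 0.0, y = 4.7467 + 0.0*(4.7467 - 4.7467) = 4.7467
  grad(y) = 18.4934, v = y - alpha*grad = -1.3561
  prox(v) = soft_thresh(-1.3561, 0.6006) = -0.7555
Iteration 2: beta = 0.3333, y = -0.7555 + 0.3333*(-0.7555 - 4.7467) = -2.5896
  grad(y) = 3.8208, v = y - alpha*grad = -3.8505
  prox(v) = soft_thresh(-3.8505, 0.6006) = -3.2499
f(x_2) = 1*(-3.2499)^2 + 9*(-3.2499) + 1.82*|-3.2499| = -12.7724


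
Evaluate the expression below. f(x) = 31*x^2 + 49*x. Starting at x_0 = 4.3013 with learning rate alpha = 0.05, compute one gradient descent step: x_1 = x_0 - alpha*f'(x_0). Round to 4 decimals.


We compute the gradient at x_0 and apply the update.
f'(x) = 62*x + 49
f'(4.3013) = 62*4.3013 + 49 = 315.6806
x_1 = 4.3013 - 0.05*315.6806 = -11.4827


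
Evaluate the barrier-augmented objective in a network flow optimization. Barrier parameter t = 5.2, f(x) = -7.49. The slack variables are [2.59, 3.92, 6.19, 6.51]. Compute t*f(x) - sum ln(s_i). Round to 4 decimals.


Step 1: Compute log-barrier.
ln values: [0.9517, 1.3661, 1.8229, 1.8733]
phi = -(0.9517 + 1.3661 + 1.8229 + 1.8733) = -6.014
Step 2: Compute augmented objective.
t*f(x) = 5.2*-7.49 = -38.948
Total = -38.948 - 6.014 = -44.962


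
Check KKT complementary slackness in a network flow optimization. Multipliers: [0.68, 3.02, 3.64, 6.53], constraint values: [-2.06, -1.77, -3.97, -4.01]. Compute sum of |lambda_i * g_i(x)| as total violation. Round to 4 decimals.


KKT complementary slackness check:
lambda_1 * g_1 = 0.68 * -2.06 = -1.4008
lambda_2 * g_2 = 3.02 * -1.77 = -5.3454
lambda_3 * g_3 = 3.64 * -3.97 = -14.4508
lambda_4 * g_4 = 6.53 * -4.01 = -26.1853
Total violation = 1.4008 + 5.3454 + 14.4508 + 26.1853 = 47.3823


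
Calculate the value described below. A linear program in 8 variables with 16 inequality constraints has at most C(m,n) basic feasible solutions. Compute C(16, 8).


Each vertex corresponds to some choice of n active constraints out of m, so the number of vertices is at most C(m, n) = m! / (n!(m-n)!).
m = 16, n = 8
Numerator: 16 * 15 * 14 * 13 * 12 * 11 * 10 * 9
Denominator: 8! = 40320
C(16, 8) = 12870


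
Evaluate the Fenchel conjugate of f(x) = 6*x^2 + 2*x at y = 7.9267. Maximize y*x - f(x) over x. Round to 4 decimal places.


f*(y) = sup_x {y*x - a*x^2 - b*x} = sup_x {(y-b)*x - a*x^2}
FOC: (y - b) - 2a*x = 0 => x* = (y - b)/(2a)
x* = (7.9267 - 2)/(2*6) = 0.4939
f*(7.9267) = (y-b)^2/(4a) = (7.9267 - 2)^2/(4*6)
= 35.1258/24 = 1.4636


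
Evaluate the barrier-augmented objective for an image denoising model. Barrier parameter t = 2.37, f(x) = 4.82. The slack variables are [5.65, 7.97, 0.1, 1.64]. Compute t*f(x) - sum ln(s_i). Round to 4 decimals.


Step 1: Compute log-barrier.
ln values: [1.7317, 2.0757, -2.3026, 0.4947]
phi = -(1.7317 + 2.0757 - 2.3026 + 0.4947) = -1.9995
Step 2: Compute augmented objective.
t*f(x) = 2.37*4.82 = 11.4234
Total = 11.4234 - 1.9995 = 9.4239


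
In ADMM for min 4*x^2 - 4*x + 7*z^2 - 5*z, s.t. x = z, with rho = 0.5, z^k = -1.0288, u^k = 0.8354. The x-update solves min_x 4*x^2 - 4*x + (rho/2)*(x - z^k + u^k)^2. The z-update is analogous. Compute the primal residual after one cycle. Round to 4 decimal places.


ADMM iteration with rho = 0.5, z^k = -1.0288, u^k = 0.8354
Step 1: x-update.
Minimize 4*x^2 - 4*x + (0.5/2)*(x + 1.0288 + 0.8354)^2
FOC: (2*4 + 0.5)*x = 4 + 0.5*(-1.0288 - 0.8354)
x^{k+1} = 0.3609
Step 2: z-update.
Minimize 7*z^2 - 5*z + (0.5/2)*(0.3609 - z + 0.8354)^2
FOC: (2*7 + 0.5)*z = 5 + 0.5*(0.3609 + 0.8354)
z^{k+1} = 0.3861
Step 3: u-update.
u^{k+1} = 0.8354 + 0.3609 - 0.3861 = 0.8102
Step 4: Primal residual = |0.3609 - 0.3861| = 0.0252


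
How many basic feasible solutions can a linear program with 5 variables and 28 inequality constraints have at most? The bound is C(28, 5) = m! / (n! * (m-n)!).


Each vertex corresponds to some choice of n active constraints out of m, so the number of vertices is at most C(m, n) = m! / (n!(m-n)!).
m = 28, n = 5
Numerator: 28 * 27 * 26 * 25 * 24
Denominator: 5! = 120
C(28, 5) = 98280


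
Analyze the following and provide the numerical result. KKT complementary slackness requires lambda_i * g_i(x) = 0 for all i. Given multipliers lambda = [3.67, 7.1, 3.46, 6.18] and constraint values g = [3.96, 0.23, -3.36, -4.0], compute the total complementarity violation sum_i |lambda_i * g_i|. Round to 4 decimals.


KKT complementary slackness check:
lambda_1 * g_1 = 3.67 * 3.96 = 14.5332
lambda_2 * g_2 = 7.1 * 0.23 = 1.633
lambda_3 * g_3 = 3.46 * -3.36 = -11.6256
lambda_4 * g_4 = 6.18 * -4.0 = -24.72
Total violation = 14.5332 + 1.633 + 11.6256 + 24.72 = 52.5118


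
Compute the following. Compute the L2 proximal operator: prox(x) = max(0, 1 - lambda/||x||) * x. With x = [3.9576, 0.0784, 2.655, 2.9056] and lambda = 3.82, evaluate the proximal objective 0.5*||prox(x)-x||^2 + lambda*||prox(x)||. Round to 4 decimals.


Step 1: Compute ||x||.
||x|| = 5.5821
Step 2: Compute scaling factor.
scale = max(0, 1 - 3.82/5.5821) = 0.3157
Step 3: prox(x) = [1.2493, 0.0247, 0.8381, 0.9172]
||prox(x)|| = 1.7621
Step 4: Proximal objective.
0.5*||prox-x||^2 = 7.2962
lambda*||prox|| = 6.7312
Total = 14.0276


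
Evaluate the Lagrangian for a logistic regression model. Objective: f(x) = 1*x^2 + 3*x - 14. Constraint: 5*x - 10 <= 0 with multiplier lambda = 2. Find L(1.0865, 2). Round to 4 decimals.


Step 1: Evaluate f(x).
f(1.0865) = 1*1.0865^2 + 3*1.0865 - 14 = -9.56
Step 2: Evaluate g(x).
g(1.0865) = 5*1.0865 - 10 = -4.5675
Step 3: Compute Lagrangian.
L = -9.56 + 2*-4.5675 = -18.695


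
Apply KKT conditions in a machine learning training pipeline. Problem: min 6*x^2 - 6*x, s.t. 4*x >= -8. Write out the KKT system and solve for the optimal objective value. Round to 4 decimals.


Step 1: Try lambda = 0 (constraint inactive).
Stationarity: 2*6*x - 6 = 0
x* = 6/(2*6) = 0.5
Check constraint: 4*0.5 = 2.0 >= -8 -- satisfied.
Step 2: Compute optimal value.
f(x*) = 6*0.5^2 - 6*0.5 = -1.5


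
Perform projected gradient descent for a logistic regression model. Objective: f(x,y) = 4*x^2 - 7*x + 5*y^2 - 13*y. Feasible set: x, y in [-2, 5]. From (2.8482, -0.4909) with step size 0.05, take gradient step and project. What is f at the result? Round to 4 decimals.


Step 1: Compute gradient at (2.8482, -0.4909).
grad_x = 2*4*2.8482 - 7 = 15.7856
grad_y = 2*5*-0.4909 - 13 = -17.909
Step 2: Gradient step.
x_raw = 2.8482 - 0.05*15.7856 = 2.0589
y_raw = -0.4909 - 0.05*-17.909 = 0.4046
Step 3: Project onto [-2, 5].
x_proj = clip(2.0589) = 2.0589
y_proj = clip(0.4046) = 0.4046
Step 4: Evaluate f.
f(2.0589, 0.4046) = -1.8967


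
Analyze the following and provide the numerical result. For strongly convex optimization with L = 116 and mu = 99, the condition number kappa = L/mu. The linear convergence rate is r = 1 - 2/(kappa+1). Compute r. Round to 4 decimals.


Step 1: Compute the condition number.
kappa = L/mu = 116/99 = 1.1717
Step 2: Compute the convergence rate.
r = 1 - 2/(kappa + 1) = 1 - 2*mu/(L + mu) = (L - mu)/(L + mu) = 17/215 = 0.0791


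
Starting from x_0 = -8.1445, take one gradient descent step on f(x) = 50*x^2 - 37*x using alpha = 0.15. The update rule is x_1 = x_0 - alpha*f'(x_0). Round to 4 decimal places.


We compute the gradient at x_0 and apply the update.
f'(x) = 100*x - 37
f'(-8.1445) = 100*-8.1445 - 37 = -851.45
x_1 = -8.1445 - 0.15*-851.45 = 119.573


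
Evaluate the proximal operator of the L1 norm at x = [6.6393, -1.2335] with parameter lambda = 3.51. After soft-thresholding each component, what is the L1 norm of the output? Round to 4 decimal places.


Soft-thresholding with lambda = 3.51:
prox(6.6393) = sign(6.6393)*max(|6.6393| - 3.51, 0) = 3.1293
prox(-1.2335) = sign(-1.2335)*max(|-1.2335| - 3.51, 0) = 0.0
prox(x) = [3.1293, 0.0]
||prox(x)||_1 = 3.1293 + 0.0 = 3.1293


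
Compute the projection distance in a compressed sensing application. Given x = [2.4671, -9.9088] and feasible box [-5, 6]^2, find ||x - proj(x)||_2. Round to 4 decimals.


Project each component onto [-5, 6].
clip(2.4671) = 2.4671, clip(-9.9088) = -5.0
Projection = [2.4671, -5.0]
Squared diffs: [0.0, 24.0963]
Distance = sqrt(24.0963) = 4.9088


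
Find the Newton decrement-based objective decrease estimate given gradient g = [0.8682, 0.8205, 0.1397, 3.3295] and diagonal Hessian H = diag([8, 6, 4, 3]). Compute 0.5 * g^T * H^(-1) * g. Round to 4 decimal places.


Step 1: H is diagonal, so H^(-1) * g = [0.1085, 0.1368, 0.0349, 1.1098].
Step 2: g^T H^(-1) g = sum_i g_i^2 / H_ii
  = (0.8682)^2/8 + (0.8205)^2/6 + (0.1397)^2/4 + (3.3295)^2/3
  = 0.0942 + 0.1122 + 0.0049 + 3.6952 = 3.9065
Step 3: Objective decrease = 0.5 * g^T H^(-1) g = 1.9532


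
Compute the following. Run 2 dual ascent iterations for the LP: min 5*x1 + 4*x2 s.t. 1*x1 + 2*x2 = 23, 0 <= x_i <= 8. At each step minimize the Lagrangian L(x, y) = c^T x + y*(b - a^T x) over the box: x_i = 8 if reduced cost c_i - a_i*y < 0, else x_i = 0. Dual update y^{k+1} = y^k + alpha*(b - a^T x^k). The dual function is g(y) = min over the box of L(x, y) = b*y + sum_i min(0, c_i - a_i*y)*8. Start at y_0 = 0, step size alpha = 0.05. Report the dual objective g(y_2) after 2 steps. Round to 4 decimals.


Dual ascent for LP: min 5*x1 + 4*x2, 1*x1 + 2*x2 = 23, 0 <= x_i <= 8
Step 1: y^k = 0.0, reduced costs: (5.0, 4.0)
  x^k = (0.0, 0.0), subgradient = b - a^T x = 23.0
  y^{k+1} = 0.0 + 0.05*23.0 = 1.15
Step 2: y^k = 1.15, reduced costs: (3.85, 1.7)
  x^k = (0.0, 0.0), subgradient = b - a^T x = 23.0
  y^{k+1} = 1.15 + 0.05*23.0 = 2.3
Dual objective at y_2 = 2.3: reduced costs (2.7, -0.6), box minimizer x = (0.0, 8.0)
g(y_2) = b*y + (c1 - a1*y)*x1 + (c2 - a2*y)*x2 = 23*2.3 + 2.7*0.0 + (-0.6)*8.0 = 52.9 + 0.0 - 4.8 = 48.1


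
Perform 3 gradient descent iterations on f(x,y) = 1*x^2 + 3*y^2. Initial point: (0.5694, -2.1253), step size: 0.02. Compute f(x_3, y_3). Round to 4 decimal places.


Gradient descent on f(x,y) = 1*x^2 + 3*y^2.
Starting point: (0.5694, -2.1253), alpha = 0.02
Step 1: grad_x = 2*1*0.5694 = 1.1388, grad_y = 2*3*-2.1253 = -12.7518
  x_1 = 0.5694 - 0.02*1.1388 = 0.5466
  y_1 = -2.1253 - 0.02*-12.7518 = -1.8703
Step 2: grad_x = 2*1*0.5466 = 1.0932, grad_y = 2*3*-1.8703 = -11.2216
  x_2 = 0.5466 - 0.02*1.0932 = 0.5248
  y_2 = -1.8703 - 0.02*-11.2216 = -1.6458
Step 3: grad_x = 2*1*0.5248 = 1.0495, grad_y = 2*3*-1.6458 = -9.875
  x_3 = 0.5248 - 0.02*1.0495 = 0.5038
  y_3 = -1.6458 - 0.02*-9.875 = -1.4483
f(0.5038, -1.4483) = 1*0.5038^2 + 3*(-1.4483)^2 = 6.5468


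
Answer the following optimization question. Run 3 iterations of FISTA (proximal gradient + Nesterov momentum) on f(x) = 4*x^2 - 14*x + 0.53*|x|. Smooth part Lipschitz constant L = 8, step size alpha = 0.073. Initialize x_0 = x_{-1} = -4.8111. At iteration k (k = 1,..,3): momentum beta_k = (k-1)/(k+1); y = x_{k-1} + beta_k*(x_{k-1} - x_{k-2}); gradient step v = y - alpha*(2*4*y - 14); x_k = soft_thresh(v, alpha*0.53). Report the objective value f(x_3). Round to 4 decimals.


FISTA on f(x) = 4*x^2 - 14*x + 0.53*|x|
L = 8, alpha = 0.073
Iteration 1: beta = 0.0, y = -4.8111 + 0.0*(-4.8111 + 4.8111) = -4.8111
  grad(y) = -52.4888, v = y - alpha*grad = -0.9794
  prox(v) = soft_thresh(-0.9794, 0.0387) = -0.9407
Iteration 2: beta = 0.3333, y = -0.9407 + 0.3333*(-0.9407 + 4.8111) = 0.3494
  grad(y) = -11.2048, v = y - alpha*grad = 1.1673
  prox(v) = soft_thresh(1.1673, 0.0387) = 1.1287
Iteration 3: beta = 0.5, y = 1.1287 + 0.5*(1.1287 + 0.9407) = 2.1634
  grad(y) = 3.3068, v = y - alpha*grad = 1.922
  prox(v) = soft_thresh(1.922, 0.0387) = 1.8833
f(x_3) = 4*1.8833^2 - 14*1.8833 + 0.53*|1.8833| = -11.1808


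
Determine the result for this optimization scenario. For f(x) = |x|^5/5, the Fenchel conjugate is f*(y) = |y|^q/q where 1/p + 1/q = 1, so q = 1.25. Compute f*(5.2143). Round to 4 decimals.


The conjugate exponent q satisfies 1/p + 1/q = 1.
p = 5, so q = 5/(5 - 1) = 1.25
|y|^q = 5.2143^1.25 = 7.8794
f*(5.2143) = 7.8794 / 1.25 = 6.3035


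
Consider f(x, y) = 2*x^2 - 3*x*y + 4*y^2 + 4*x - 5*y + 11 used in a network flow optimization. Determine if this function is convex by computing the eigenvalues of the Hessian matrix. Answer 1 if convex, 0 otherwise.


The Hessian of f(x,y) = 2*x^2 - 3*x*y + 4*y^2 + 4*x - 5*y + 11 is:
H = [[4, -3], [-3, 8]]
Trace = 4 + 8 = 12
Determinant = 4*8 - (-3)^2 = 23
Discriminant = (12)^2 - 4*23 = 52.0
Eigenvalues: lambda_1 = 2.3944, lambda_2 = 9.6056
The function is convex.

1


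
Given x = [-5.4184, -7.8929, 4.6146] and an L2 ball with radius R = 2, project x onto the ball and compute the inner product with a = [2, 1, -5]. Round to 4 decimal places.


Step 1: Compute ||x|| (intermediates to 6 decimals).
||x|| = sqrt((-5.4184)^2 + (-7.8929)^2 + 4.6146^2) = 10.627863
Step 2: Project.
Since ||x|| > R, scale = R/||x|| = 2/10.627863 = 0.188185, proj(x) = scale * x
proj(x) = [-1.019662, -1.485325, 0.868399]
Step 3: Dot product.
a^T * proj(x) = 2*(-1.019662) + 1*(-1.485325) - 5*0.868399 = -7.8666


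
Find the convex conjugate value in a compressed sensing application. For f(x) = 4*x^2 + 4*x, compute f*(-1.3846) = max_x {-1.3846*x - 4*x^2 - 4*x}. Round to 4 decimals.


f*(y) = sup_x {y*x - a*x^2 - b*x} = sup_x {(y-b)*x - a*x^2}
FOC: (y - b) - 2a*x = 0 => x* = (y - b)/(2a)
x* = (-1.3846 - 4)/(2*4) = -0.6731
f*(-1.3846) = (y-b)^2/(4a) = (-1.3846 - 4)^2/(4*4)
= 28.9939/16 = 1.8121


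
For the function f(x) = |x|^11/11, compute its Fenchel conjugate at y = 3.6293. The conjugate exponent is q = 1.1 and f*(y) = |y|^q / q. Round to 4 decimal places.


The conjugate exponent q satisfies 1/p + 1/q = 1.
p = 11, so q = 11/(11 - 1) = 1.1
|y|^q = 3.6293^1.1 = 4.1286
f*(3.6293) = 4.1286 / 1.1 = 3.7533


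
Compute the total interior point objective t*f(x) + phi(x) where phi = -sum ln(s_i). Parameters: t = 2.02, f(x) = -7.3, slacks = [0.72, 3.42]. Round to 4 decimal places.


Step 1: Compute log-barrier.
ln values: [-0.3285, 1.2296]
phi = -(-0.3285 + 1.2296) = -0.9011
Step 2: Compute augmented objective.
t*f(x) = 2.02*-7.3 = -14.746
Total = -14.746 - 0.9011 = -15.6471


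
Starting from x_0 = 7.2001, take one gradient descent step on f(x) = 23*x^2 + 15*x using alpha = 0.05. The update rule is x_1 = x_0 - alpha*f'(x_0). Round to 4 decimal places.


We compute the gradient at x_0 and apply the update.
f'(x) = 46*x + 15
f'(7.2001) = 46*7.2001 + 15 = 346.2046
x_1 = 7.2001 - 0.05*346.2046 = -10.1101


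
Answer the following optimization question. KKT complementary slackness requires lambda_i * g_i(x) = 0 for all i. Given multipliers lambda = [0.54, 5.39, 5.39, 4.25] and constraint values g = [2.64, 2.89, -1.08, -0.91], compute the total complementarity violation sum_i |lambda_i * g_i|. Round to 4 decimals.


KKT complementary slackness check:
lambda_1 * g_1 = 0.54 * 2.64 = 1.4256
lambda_2 * g_2 = 5.39 * 2.89 = 15.5771
lambda_3 * g_3 = 5.39 * -1.08 = -5.8212
lambda_4 * g_4 = 4.25 * -0.91 = -3.8675
Total violation = 1.4256 + 15.5771 + 5.8212 + 3.8675 = 26.6914


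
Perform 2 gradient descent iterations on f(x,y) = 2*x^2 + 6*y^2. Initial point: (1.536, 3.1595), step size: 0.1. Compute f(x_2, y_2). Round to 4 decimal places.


Gradient descent on f(x,y) = 2*x^2 + 6*y^2.
Starting point: (1.536, 3.1595), alpha = 0.1
Step 1: grad_x = 2*2*1.536 = 6.144, grad_y = 2*6*3.1595 = 37.914
  x_1 = 1.536 - 0.1*6.144 = 0.9216
  y_1 = 3.1595 - 0.1*37.914 = -0.6319
Step 2: grad_x = 2*2*0.9216 = 3.6864, grad_y = 2*6*-0.6319 = -7.5828
  x_2 = 0.9216 - 0.1*3.6864 = 0.553
  y_2 = -0.6319 - 0.1*-7.5828 = 0.1264
f(0.553, 0.1264) = 2*0.553^2 + 6*0.1264^2 = 0.7074


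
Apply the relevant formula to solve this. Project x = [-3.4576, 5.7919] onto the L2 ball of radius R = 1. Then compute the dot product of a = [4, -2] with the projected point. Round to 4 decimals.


Step 1: Compute ||x|| (intermediates to 6 decimals).
||x|| = sqrt((-3.4576)^2 + 5.7919^2) = 6.745451
Step 2: Project.
Since ||x|| > R, scale = R/||x|| = 1/6.745451 = 0.148248, proj(x) = scale * x
proj(x) = [-0.512582, 0.858638]
Step 3: Dot product.
a^T * proj(x) = 4*(-0.512582) - 2*0.858638 = -3.7676


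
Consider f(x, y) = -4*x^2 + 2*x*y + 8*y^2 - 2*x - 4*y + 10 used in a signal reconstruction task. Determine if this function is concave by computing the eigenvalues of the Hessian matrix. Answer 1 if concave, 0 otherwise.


The Hessian of f(x,y) = -4*x^2 + 2*x*y + 8*y^2 - 2*x - 4*y + 10 is:
H = [[-8, 2], [2, 16]]
Trace = -8 + 16 = 8
Determinant = -8*16 - (2)^2 = -132
Discriminant = (8)^2 - 4*-132 = 592.0
Eigenvalues: lambda_1 = -8.1655, lambda_2 = 16.1655
The function is not concave.

0


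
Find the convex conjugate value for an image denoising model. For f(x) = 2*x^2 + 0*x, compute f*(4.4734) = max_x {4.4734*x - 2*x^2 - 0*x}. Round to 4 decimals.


f*(y) = sup_x {y*x - a*x^2 - b*x} = sup_x {(y-b)*x - a*x^2}
FOC: (y - b) - 2a*x = 0 => x* = (y - b)/(2a)
x* = (4.4734 - 0)/(2*2) = 1.1184
f*(4.4734) = (y-b)^2/(4a) = (4.4734 - 0)^2/(4*2)
= 20.0113/8 = 2.5014


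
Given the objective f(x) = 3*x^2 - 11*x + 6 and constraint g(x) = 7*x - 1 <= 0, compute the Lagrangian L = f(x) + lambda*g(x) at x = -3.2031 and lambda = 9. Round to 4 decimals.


Step 1: Evaluate f(x).
f(-3.2031) = 3*(-3.2031)^2 - 11*(-3.2031) + 6 = 72.0136
Step 2: Evaluate g(x).
g(-3.2031) = 7*-3.2031 - 1 = -23.4217
Step 3: Compute Lagrangian.
L = 72.0136 + 9*-23.4217 = -138.7817


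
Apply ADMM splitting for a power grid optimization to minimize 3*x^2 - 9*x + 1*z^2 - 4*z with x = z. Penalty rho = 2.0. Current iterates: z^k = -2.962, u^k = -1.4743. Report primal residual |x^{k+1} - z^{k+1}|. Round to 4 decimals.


ADMM iteration with rho = 2.0, z^k = -2.962, u^k = -1.4743
Step 1: x-update.
Minimize 3*x^2 - 9*x + (2.0/2)*(x + 2.962 - 1.4743)^2
FOC: (2*3 + 2.0)*x = 9 + 2.0*(-2.962 + 1.4743)
x^{k+1} = 0.7531
Step 2: z-update.
Minimize 1*z^2 - 4*z + (2.0/2)*(0.7531 - z - 1.4743)^2
FOC: (2*1 + 2.0)*z = 4 + 2.0*(0.7531 - 1.4743)
z^{k+1} = 0.6394
Step 3: u-update.
u^{k+1} = -1.4743 + 0.7531 - 0.6394 = -1.3606
Step 4: Primal residual = |0.7531 - 0.6394| = 0.1137


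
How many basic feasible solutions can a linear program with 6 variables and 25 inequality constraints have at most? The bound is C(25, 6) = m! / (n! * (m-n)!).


Each vertex corresponds to some choice of n active constraints out of m, so the number of vertices is at most C(m, n) = m! / (n!(m-n)!).
m = 25, n = 6
Numerator: 25 * 24 * 23 * 22 * 21 * 20
Denominator: 6! = 720
C(25, 6) = 177100


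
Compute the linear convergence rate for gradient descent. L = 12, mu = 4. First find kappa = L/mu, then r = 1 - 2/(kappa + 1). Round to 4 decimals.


Step 1: Compute the condition number.
kappa = L/mu = 12/4 = 3.0
Step 2: Compute the convergence rate.
r = 1 - 2/(kappa + 1) = 1 - 2*mu/(L + mu) = (L - mu)/(L + mu) = 8/16 = 0.5


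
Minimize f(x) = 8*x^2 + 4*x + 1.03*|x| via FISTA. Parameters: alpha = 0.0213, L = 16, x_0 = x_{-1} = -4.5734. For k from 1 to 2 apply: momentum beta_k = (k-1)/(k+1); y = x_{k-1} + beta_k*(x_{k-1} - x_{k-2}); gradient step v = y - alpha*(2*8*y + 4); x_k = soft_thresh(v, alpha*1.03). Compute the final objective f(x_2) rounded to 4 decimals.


FISTA on f(x) = 8*x^2 + 4*x + 1.03*|x|
L = 16, alpha = 0.0213
Iteration 1: beta = 0.0, y = -4.5734 + 0.0*(-4.5734 + 4.5734) = -4.5734
  grad(y) = -69.1744, v = y - alpha*grad = -3.1
  prox(v) = soft_thresh(-3.1, 0.0219) = -3.078
Iteration 2: beta = 0.3333, y = -3.078 + 0.3333*(-3.078 + 4.5734) = -2.5796
  grad(y) = -37.2735, v = y - alpha*grad = -1.7857
  prox(v) = soft_thresh(-1.7857, 0.0219) = -1.7637
f(x_2) = 8*(-1.7637)^2 + 4*(-1.7637) + 1.03*|-1.7637| = 19.6477


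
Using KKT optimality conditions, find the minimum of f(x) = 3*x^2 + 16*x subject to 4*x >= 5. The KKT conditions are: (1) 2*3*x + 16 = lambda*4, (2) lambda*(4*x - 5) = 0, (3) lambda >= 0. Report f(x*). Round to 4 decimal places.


Step 1: Try lambda = 0 (constraint inactive).
x_unc = -16/(2*3) = -2.6667
Check: 4*-2.6667 = -10.6668 < 5 -- violated!
Step 2: Constraint must be active: 4*x = 5
x* = 5/4 = 1.25
lambda = (2*3*1.25 + 16)/4 = 5.875
Step 3: Compute optimal value.
f(x*) = 3*1.25^2 + 16*1.25 = 24.6875


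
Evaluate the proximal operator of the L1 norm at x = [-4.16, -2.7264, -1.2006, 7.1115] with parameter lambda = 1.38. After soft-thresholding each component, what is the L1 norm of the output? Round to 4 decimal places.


Soft-thresholding with lambda = 1.38:
prox(-4.16) = sign(-4.16)*max(|-4.16| - 1.38, 0) = -2.78
prox(-2.7264) = sign(-2.7264)*max(|-2.7264| - 1.38, 0) = -1.3464
prox(-1.2006) = sign(-1.2006)*max(|-1.2006| - 1.38, 0) = 0.0
prox(7.1115) = sign(7.1115)*max(|7.1115| - 1.38, 0) = 5.7315
prox(x) = [-2.78, -1.3464, 0.0, 5.7315]
||prox(x)||_1 = 2.78 + 1.3464 + 0.0 + 5.7315 = 9.8579


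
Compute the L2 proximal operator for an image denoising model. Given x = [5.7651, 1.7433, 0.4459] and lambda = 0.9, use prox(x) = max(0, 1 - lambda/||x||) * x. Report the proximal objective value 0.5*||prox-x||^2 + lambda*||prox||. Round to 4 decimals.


Step 1: Compute ||x||.
||x|| = 6.0394
Step 2: Compute scaling factor.
scale = max(0, 1 - 0.9/6.0394) = 0.851
Step 3: prox(x) = [4.906, 1.4835, 0.3795]
||prox(x)|| = 5.1394
Step 4: Proximal objective.
0.5*||prox-x||^2 = 0.405
lambda*||prox|| = 4.6255
Total = 5.0305


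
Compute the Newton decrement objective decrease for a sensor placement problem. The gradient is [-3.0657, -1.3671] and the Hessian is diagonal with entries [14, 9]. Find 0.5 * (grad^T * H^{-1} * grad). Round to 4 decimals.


Step 1: H is diagonal, so H^(-1) * g = [-0.219, -0.1519].
Step 2: g^T H^(-1) g = sum_i g_i^2 / H_ii
  = (-3.0657)^2/14 + (-1.3671)^2/9
  = 0.6713 + 0.2077 = 0.879
Step 3: Objective decrease = 0.5 * g^T H^(-1) g = 0.4395


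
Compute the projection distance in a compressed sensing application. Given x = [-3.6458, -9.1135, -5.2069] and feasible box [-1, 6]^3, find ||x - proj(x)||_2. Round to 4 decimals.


Project each component onto [-1, 6].
clip(-3.6458) = -1.0, clip(-9.1135) = -1.0, clip(-5.2069) = -1.0
Projection = [-1.0, -1.0, -1.0]
Squared diffs: [7.0003, 65.8289, 17.698]
Distance = sqrt(90.5272) = 9.5146


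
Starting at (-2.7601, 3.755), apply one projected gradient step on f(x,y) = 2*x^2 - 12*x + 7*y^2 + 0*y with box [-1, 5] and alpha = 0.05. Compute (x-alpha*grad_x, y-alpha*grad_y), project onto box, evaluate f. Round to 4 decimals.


Step 1: Compute gradient at (-2.7601, 3.755).
grad_x = 2*2*-2.7601 - 12 = -23.0404
grad_y = 2*7*3.755 + 0 = 52.57
Step 2: Gradient step.
x_raw = -2.7601 - 0.05*-23.0404 = -1.6081
y_raw = 3.755 - 0.05*52.57 = 1.1265
Step 3: Project onto [-1, 5].
x_proj = clip(-1.6081) = -1.0
y_proj = clip(1.1265) = 1.1265
Step 4: Evaluate f.
f(-1.0, 1.1265) = 22.883


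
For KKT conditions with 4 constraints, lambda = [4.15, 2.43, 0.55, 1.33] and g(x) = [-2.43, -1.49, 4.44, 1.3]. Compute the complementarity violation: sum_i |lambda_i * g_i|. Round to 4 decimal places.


KKT complementary slackness check:
lambda_1 * g_1 = 4.15 * -2.43 = -10.0845
lambda_2 * g_2 = 2.43 * -1.49 = -3.6207
lambda_3 * g_3 = 0.55 * 4.44 = 2.442
lambda_4 * g_4 = 1.33 * 1.3 = 1.729
Total violation = 10.0845 + 3.6207 + 2.442 + 1.729 = 17.8762


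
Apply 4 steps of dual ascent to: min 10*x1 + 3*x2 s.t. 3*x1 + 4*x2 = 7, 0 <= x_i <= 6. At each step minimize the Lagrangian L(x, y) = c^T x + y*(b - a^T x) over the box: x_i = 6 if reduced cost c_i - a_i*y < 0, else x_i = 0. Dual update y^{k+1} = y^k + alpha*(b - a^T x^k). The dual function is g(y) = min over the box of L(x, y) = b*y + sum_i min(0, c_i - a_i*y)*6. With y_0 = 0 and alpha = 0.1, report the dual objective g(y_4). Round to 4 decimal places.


Dual ascent for LP: min 10*x1 + 3*x2, 3*x1 + 4*x2 = 7, 0 <= x_i <= 6
Step 1: y^k = 0.0, reduced costs: (10.0, 3.0)
  x^k = (0.0, 0.0), subgradient = b - a^T x = 7.0
  y^{k+1} = 0.0 + 0.1*7.0 = 0.7
Step 2: y^k = 0.7, reduced costs: (7.9, 0.2)
  x^k = (0.0, 0.0), subgradient = b - a^T x = 7.0
  y^{k+1} = 0.7 + 0.1*7.0 = 1.4
Step 3: y^k = 1.4, reduced costs: (5.8, -2.6)
  x^k = (0.0, 6.0), subgradient = b - a^T x = -17.0
  y^{k+1} = 1.4 + 0.1*-17.0 = -0.3
Step 4: y^k = -0.3, reduced costs: (10.9, 4.2)
  x^k = (0.0, 0.0), subgradient = b - a^T x = 7.0
  y^{k+1} = -0.3 + 0.1*7.0 = 0.4
Dual objective at y_4 = 0.4: reduced costs (8.8, 1.4), box minimizer x = (0.0, 0.0)
g(y_4) = b*y + (c1 - a1*y)*x1 + (c2 - a2*y)*x2 = 7*0.4 + 8.8*0.0 + 1.4*0.0 = 2.8 + 0.0 + 0.0 = 2.8


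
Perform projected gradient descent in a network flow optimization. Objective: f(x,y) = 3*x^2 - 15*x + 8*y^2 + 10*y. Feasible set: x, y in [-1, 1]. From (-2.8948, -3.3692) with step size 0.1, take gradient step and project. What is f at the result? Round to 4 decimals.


Step 1: Compute gradient at (-2.8948, -3.3692).
grad_x = 2*3*-2.8948 - 15 = -32.3688
grad_y = 2*8*-3.3692 + 10 = -43.9072
Step 2: Gradient step.
x_raw = -2.8948 - 0.1*-32.3688 = 0.3421
y_raw = -3.3692 - 0.1*-43.9072 = 1.0215
Step 3: Project onto [-1, 1].
x_proj = clip(0.3421) = 0.3421
y_proj = clip(1.0215) = 1.0
Step 4: Evaluate f.
f(0.3421, 1.0) = 13.2199


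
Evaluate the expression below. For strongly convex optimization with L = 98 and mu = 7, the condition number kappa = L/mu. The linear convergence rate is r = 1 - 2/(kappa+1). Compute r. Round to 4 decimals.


Step 1: Compute the condition number.
kappa = L/mu = 98/7 = 14.0
Step 2: Compute the convergence rate.
r = 1 - 2/(kappa + 1) = 1 - 2*mu/(L + mu) = (L - mu)/(L + mu) = 91/105 = 0.8667


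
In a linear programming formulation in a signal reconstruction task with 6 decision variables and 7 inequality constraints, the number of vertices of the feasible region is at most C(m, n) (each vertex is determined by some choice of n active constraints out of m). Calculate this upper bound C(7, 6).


Each vertex corresponds to some choice of n active constraints out of m, so the number of vertices is at most C(m, n) = m! / (n!(m-n)!).
m = 7, n = 6
Numerator: 7 * 6 * 5 * 4 * 3 * 2
Denominator: 6! = 720
C(7, 6) = 7


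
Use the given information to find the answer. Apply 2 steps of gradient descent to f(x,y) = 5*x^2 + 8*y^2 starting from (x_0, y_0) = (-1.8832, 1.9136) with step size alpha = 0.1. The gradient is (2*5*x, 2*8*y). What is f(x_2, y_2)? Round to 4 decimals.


Gradient descent on f(x,y) = 5*x^2 + 8*y^2.
Starting point: (-1.8832, 1.9136), alpha = 0.1
Step 1: grad_x = 2*5*-1.8832 = -18.832, grad_y = 2*8*1.9136 = 30.6176
  x_1 = -1.8832 - 0.1*-18.832 = 0.0
  y_1 = 1.9136 - 0.1*30.6176 = -1.1482
Step 2: grad_x = 2*5*0.0 = 0.0, grad_y = 2*8*-1.1482 = -18.3706
  x_2 = 0.0 - 0.1*0.0 = 0.0
  y_2 = -1.1482 - 0.1*-18.3706 = 0.6889
f(0.0, 0.6889) = 5*0.0^2 + 8*0.6889^2 = 3.7966


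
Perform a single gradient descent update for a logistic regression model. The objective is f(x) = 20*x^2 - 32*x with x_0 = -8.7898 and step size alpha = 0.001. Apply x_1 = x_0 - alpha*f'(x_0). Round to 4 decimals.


We compute the gradient at x_0 and apply the update.
f'(x) = 40*x - 32
f'(-8.7898) = 40*-8.7898 - 32 = -383.592
x_1 = -8.7898 - 0.001*-383.592 = -8.4062


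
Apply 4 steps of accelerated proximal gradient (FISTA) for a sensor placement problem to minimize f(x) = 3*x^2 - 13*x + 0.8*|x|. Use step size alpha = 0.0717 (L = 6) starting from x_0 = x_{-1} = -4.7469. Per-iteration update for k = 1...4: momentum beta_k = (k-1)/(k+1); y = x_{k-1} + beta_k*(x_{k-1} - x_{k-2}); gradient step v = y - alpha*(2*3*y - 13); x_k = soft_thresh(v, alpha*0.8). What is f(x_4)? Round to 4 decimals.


FISTA on f(x) = 3*x^2 - 13*x + 0.8*|x|
L = 6, alpha = 0.0717
Iteration 1: beta = 0.0, y = -4.7469 + 0.0*(-4.7469 + 4.7469) = -4.7469
  grad(y) = -41.4814, v = y - alpha*grad = -1.7727
  prox(v) = soft_thresh(-1.7727, 0.0574) = -1.7153
Iteration 2: beta = 0.3333, y = -1.7153 + 0.3333*(-1.7153 + 4.7469) = -0.7048
  grad(y) = -17.2288, v = y - alpha*grad = 0.5305
  prox(v) = soft_thresh(0.5305, 0.0574) = 0.4731
Iteration 3: beta = 0.5, y = 0.4731 + 0.5*(0.4731 + 1.7153) = 1.5674
  grad(y) = -3.5957, v = y - alpha*grad = 1.8252
  prox(v) = soft_thresh(1.8252, 0.0574) = 1.7678
Iteration 4: beta = 0.6, y = 1.7678 + 0.6*(1.7678 - 0.4731) = 2.5446
  grad(y) = 2.2679, v = y - alpha*grad = 2.382
  prox(v) = soft_thresh(2.382, 0.0574) = 2.3247
f(x_4) = 3*2.3247^2 - 13*2.3247 + 0.8*|2.3247| = -12.1487


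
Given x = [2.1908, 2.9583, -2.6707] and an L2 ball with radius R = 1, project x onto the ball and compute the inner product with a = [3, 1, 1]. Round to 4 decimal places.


Step 1: Compute ||x|| (intermediates to 6 decimals).
||x|| = sqrt(2.1908^2 + 2.9583^2 + (-2.6707)^2) = 4.547943
Step 2: Project.
Since ||x|| > R, scale = R/||x|| = 1/4.547943 = 0.21988, proj(x) = scale * x
proj(x) = [0.481713, 0.650471, -0.587234]
Step 3: Dot product.
a^T * proj(x) = 3*0.481713 + 1*0.650471 + 1*(-0.587234) = 1.5084


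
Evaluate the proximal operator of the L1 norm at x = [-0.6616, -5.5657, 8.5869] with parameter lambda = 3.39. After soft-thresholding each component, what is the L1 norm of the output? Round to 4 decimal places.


Soft-thresholding with lambda = 3.39:
prox(-0.6616) = sign(-0.6616)*max(|-0.6616| - 3.39, 0) = 0.0
prox(-5.5657) = sign(-5.5657)*max(|-5.5657| - 3.39, 0) = -2.1757
prox(8.5869) = sign(8.5869)*max(|8.5869| - 3.39, 0) = 5.1969
prox(x) = [0.0, -2.1757, 5.1969]
||prox(x)||_1 = 0.0 + 2.1757 + 5.1969 = 7.3726


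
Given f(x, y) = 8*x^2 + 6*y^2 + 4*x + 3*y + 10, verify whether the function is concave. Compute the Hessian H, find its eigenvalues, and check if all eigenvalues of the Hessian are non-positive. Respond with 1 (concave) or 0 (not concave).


The Hessian of f(x,y) = 8*x^2 + 6*y^2 + 4*x + 3*y + 10 is:
H = [[16, 0], [0, 12]]
Trace = 16 + 12 = 28
Determinant = 16*12 - (0)^2 = 192
Discriminant = (28)^2 - 4*192 = 16.0
Eigenvalues: lambda_1 = 12.0, lambda_2 = 16.0
The function is not concave.

0


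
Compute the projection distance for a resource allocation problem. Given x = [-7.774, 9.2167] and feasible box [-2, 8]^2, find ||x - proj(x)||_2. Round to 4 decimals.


Project each component onto [-2, 8].
clip(-7.774) = -2.0, clip(9.2167) = 8.0
Projection = [-2.0, 8.0]
Squared diffs: [33.3391, 1.4804]
Distance = sqrt(34.8195) = 5.9008


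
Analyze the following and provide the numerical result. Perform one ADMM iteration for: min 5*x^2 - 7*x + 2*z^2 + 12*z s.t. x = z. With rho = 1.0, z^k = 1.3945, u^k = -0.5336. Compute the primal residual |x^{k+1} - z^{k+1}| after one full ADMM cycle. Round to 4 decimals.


ADMM iteration with rho = 1.0, z^k = 1.3945, u^k = -0.5336
Step 1: x-update.
Minimize 5*x^2 - 7*x + (1.0/2)*(x - 1.3945 - 0.5336)^2
FOC: (2*5 + 1.0)*x = 7 + 1.0*(1.3945 + 0.5336)
x^{k+1} = 0.8116
Step 2: z-update.
Minimize 2*z^2 + 12*z + (1.0/2)*(0.8116 - z - 0.5336)^2
FOC: (2*2 + 1.0)*z = -12 + 1.0*(0.8116 - 0.5336)
z^{k+1} = -2.3444
Step 3: u-update.
u^{k+1} = -0.5336 + 0.8116 + 2.3444 = 2.6224
Step 4: Primal residual = |0.8116 + 2.3444| = 3.156
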